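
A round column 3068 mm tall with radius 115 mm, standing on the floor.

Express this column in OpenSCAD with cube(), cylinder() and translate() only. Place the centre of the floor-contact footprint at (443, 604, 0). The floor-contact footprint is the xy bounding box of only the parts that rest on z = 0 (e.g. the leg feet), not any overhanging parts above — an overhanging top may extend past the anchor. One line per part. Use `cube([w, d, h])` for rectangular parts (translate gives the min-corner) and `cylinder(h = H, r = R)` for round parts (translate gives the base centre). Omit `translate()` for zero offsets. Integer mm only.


translate([443, 604, 0]) cylinder(h = 3068, r = 115);


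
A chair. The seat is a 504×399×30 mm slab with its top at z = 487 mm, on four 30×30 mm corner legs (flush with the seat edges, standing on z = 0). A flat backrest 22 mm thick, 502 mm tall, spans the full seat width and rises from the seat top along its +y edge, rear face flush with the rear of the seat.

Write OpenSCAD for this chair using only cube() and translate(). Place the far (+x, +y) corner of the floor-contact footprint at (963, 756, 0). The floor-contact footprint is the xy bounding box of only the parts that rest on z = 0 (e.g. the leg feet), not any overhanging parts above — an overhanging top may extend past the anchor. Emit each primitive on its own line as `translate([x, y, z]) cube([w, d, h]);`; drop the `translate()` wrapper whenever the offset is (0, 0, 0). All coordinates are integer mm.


translate([459, 357, 457]) cube([504, 399, 30]);
translate([459, 357, 0]) cube([30, 30, 457]);
translate([933, 357, 0]) cube([30, 30, 457]);
translate([459, 726, 0]) cube([30, 30, 457]);
translate([933, 726, 0]) cube([30, 30, 457]);
translate([459, 734, 487]) cube([504, 22, 502]);


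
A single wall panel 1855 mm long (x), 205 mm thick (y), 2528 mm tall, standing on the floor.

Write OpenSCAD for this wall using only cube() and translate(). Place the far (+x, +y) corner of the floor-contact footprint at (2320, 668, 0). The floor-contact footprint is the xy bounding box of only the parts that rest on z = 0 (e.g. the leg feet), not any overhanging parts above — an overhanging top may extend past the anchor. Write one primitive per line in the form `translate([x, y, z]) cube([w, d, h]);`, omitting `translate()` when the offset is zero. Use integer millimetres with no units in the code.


translate([465, 463, 0]) cube([1855, 205, 2528]);


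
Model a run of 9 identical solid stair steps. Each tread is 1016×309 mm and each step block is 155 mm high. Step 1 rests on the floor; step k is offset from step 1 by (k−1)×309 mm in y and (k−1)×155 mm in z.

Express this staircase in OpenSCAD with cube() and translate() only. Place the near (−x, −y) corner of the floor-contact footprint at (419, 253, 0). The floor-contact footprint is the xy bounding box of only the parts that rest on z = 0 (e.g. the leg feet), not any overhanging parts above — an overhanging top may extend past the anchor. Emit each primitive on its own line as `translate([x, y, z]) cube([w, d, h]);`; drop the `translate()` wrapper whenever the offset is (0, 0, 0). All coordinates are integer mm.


translate([419, 253, 0]) cube([1016, 309, 155]);
translate([419, 562, 155]) cube([1016, 309, 155]);
translate([419, 871, 310]) cube([1016, 309, 155]);
translate([419, 1180, 465]) cube([1016, 309, 155]);
translate([419, 1489, 620]) cube([1016, 309, 155]);
translate([419, 1798, 775]) cube([1016, 309, 155]);
translate([419, 2107, 930]) cube([1016, 309, 155]);
translate([419, 2416, 1085]) cube([1016, 309, 155]);
translate([419, 2725, 1240]) cube([1016, 309, 155]);


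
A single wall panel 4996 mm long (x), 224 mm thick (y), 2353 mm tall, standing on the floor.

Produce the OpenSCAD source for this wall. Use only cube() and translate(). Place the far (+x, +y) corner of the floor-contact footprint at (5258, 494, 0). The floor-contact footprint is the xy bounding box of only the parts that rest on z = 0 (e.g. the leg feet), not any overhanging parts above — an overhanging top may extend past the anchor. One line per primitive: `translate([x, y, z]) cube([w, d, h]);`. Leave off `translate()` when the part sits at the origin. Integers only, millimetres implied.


translate([262, 270, 0]) cube([4996, 224, 2353]);


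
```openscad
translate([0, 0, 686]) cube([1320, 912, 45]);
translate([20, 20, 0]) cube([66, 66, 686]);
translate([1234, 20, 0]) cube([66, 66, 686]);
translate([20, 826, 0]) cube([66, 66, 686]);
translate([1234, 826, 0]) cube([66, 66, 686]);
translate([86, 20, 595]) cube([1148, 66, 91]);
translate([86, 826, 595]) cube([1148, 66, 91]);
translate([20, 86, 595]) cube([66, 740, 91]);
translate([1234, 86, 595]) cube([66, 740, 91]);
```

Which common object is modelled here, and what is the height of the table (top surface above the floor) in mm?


A table. The table height is 731 mm.

A 1320×912×45 slab sits at z = 686 on four 66 mm square posts — a table. The top surface is at 686 + 45 = 731 mm.


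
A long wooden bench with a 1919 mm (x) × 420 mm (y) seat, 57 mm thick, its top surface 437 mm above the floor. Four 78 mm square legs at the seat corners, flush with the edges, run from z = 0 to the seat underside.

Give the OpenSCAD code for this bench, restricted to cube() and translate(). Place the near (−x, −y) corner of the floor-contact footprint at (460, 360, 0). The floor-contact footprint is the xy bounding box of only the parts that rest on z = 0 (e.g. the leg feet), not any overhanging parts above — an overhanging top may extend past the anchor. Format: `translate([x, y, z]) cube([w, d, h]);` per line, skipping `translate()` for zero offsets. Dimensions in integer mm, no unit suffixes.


// leg_h = 437 − 57 = 380
translate([460, 360, 380]) cube([1919, 420, 57]);
translate([460, 360, 0]) cube([78, 78, 380]);
translate([460, 702, 0]) cube([78, 78, 380]);
translate([2301, 360, 0]) cube([78, 78, 380]);
translate([2301, 702, 0]) cube([78, 78, 380]);


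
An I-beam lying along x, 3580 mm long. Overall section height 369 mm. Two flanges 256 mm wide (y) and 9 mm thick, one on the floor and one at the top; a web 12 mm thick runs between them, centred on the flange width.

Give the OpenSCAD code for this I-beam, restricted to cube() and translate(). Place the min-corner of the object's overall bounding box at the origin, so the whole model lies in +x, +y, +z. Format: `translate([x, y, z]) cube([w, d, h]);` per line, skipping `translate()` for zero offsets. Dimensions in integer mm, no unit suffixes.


cube([3580, 256, 9]);
translate([0, 122, 9]) cube([3580, 12, 351]);
translate([0, 0, 360]) cube([3580, 256, 9]);


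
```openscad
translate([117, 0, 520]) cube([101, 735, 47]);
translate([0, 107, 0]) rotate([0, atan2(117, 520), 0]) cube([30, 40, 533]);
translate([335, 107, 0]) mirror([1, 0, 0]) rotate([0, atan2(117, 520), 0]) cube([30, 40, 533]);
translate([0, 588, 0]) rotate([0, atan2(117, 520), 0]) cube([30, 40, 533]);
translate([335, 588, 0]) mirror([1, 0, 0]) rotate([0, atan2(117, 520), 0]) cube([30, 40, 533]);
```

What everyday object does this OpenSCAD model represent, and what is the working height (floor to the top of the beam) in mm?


A sawhorse. The overall height is 567 mm.

A beam across two mirrored pairs of raked legs — a sawhorse. The beam's underside is at z = 520 (matching the legs' vertical rise in atan2(117, 520)) and the beam is 47 mm tall, so its top is at 520 + 47 = 567 mm. The raked legs top out at the beam's underside, so that is the highest point.


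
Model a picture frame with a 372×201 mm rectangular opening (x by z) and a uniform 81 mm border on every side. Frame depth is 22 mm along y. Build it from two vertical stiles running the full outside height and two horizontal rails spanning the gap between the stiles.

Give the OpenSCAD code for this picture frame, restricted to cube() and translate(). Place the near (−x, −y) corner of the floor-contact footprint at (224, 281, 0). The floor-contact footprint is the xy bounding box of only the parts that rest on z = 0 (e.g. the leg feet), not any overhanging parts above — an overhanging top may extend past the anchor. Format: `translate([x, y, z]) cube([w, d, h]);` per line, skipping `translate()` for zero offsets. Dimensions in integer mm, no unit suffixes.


translate([224, 281, 0]) cube([81, 22, 363]);
translate([677, 281, 0]) cube([81, 22, 363]);
translate([305, 281, 0]) cube([372, 22, 81]);
translate([305, 281, 282]) cube([372, 22, 81]);


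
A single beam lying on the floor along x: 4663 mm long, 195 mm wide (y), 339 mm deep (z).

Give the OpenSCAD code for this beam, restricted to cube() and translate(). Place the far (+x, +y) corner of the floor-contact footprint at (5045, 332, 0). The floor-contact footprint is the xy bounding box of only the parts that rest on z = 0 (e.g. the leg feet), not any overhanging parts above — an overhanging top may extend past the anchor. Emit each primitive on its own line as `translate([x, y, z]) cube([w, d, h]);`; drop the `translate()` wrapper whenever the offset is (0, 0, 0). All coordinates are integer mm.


translate([382, 137, 0]) cube([4663, 195, 339]);


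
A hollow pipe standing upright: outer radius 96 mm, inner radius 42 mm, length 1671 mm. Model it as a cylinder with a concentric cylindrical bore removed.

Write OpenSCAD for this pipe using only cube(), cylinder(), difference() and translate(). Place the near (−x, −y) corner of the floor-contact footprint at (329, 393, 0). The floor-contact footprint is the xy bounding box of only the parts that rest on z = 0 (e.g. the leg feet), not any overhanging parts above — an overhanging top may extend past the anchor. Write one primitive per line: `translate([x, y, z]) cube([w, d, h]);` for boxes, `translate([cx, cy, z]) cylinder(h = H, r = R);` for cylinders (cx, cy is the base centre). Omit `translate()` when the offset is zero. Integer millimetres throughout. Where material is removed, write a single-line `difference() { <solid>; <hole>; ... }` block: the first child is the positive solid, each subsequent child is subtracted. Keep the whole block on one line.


difference() { translate([425, 489, 0]) cylinder(h = 1671, r = 96); translate([425, 489, 0]) cylinder(h = 1671, r = 42); }


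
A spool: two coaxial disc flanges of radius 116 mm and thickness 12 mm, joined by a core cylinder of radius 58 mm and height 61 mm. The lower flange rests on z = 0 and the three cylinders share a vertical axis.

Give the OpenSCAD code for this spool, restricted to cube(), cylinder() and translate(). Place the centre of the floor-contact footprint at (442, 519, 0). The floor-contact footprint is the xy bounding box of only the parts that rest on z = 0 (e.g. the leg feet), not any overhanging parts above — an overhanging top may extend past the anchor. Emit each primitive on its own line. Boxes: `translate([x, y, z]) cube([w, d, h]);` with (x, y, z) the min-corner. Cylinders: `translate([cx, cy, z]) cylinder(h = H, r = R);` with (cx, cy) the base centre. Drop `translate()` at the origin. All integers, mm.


translate([442, 519, 0]) cylinder(h = 12, r = 116);
translate([442, 519, 12]) cylinder(h = 61, r = 58);
translate([442, 519, 73]) cylinder(h = 12, r = 116);


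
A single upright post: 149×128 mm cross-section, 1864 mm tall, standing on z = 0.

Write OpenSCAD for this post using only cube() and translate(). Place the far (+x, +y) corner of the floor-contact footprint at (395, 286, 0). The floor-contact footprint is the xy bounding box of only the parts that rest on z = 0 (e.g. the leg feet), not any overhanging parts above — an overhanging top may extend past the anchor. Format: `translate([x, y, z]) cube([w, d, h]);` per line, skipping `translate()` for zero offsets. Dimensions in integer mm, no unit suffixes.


translate([246, 158, 0]) cube([149, 128, 1864]);


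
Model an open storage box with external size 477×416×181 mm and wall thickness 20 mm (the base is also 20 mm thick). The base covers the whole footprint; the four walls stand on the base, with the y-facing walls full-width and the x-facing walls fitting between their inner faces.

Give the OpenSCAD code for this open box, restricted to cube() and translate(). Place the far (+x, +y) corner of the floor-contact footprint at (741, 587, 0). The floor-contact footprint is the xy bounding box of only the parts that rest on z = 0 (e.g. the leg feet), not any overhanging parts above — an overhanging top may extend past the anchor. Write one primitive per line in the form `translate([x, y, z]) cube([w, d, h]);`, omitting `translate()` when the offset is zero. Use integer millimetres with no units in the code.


translate([264, 171, 0]) cube([477, 416, 20]);
translate([264, 171, 20]) cube([477, 20, 161]);
translate([264, 567, 20]) cube([477, 20, 161]);
translate([264, 191, 20]) cube([20, 376, 161]);
translate([721, 191, 20]) cube([20, 376, 161]);


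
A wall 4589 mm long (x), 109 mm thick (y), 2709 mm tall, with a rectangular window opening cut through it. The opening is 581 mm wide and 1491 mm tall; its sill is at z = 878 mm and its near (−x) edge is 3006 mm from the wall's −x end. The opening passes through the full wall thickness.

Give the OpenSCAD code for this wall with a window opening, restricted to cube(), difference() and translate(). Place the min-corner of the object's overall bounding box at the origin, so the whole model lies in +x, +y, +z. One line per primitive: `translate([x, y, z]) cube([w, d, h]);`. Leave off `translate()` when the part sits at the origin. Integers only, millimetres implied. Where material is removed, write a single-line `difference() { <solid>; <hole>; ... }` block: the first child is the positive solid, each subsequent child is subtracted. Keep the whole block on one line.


difference() { cube([4589, 109, 2709]); translate([3006, 0, 878]) cube([581, 109, 1491]); }


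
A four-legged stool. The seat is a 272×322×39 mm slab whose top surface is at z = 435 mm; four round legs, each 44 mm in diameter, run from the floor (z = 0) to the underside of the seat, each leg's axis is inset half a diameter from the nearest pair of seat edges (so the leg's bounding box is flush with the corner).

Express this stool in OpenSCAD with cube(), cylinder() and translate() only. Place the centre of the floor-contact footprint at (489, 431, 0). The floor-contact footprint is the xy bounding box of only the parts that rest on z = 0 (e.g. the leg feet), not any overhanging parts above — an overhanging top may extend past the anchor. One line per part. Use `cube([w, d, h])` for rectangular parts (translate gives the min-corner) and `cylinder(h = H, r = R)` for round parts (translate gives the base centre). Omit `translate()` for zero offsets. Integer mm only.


// leg_h = 435 - 39 = 396
translate([353, 270, 396]) cube([272, 322, 39]);
translate([375, 292, 0]) cylinder(h = 396, r = 22);
translate([603, 292, 0]) cylinder(h = 396, r = 22);
translate([375, 570, 0]) cylinder(h = 396, r = 22);
translate([603, 570, 0]) cylinder(h = 396, r = 22);


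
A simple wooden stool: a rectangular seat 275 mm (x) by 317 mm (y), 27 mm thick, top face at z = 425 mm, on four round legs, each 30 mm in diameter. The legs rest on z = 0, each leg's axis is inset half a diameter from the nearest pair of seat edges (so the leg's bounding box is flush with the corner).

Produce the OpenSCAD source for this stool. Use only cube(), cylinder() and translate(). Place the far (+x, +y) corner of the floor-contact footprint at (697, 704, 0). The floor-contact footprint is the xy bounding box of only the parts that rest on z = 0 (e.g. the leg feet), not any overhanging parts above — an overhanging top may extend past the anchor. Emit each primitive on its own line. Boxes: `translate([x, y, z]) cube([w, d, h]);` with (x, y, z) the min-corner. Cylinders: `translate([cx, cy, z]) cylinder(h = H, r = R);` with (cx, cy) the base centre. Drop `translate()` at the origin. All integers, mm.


translate([422, 387, 398]) cube([275, 317, 27]);
translate([437, 402, 0]) cylinder(h = 398, r = 15);
translate([682, 402, 0]) cylinder(h = 398, r = 15);
translate([437, 689, 0]) cylinder(h = 398, r = 15);
translate([682, 689, 0]) cylinder(h = 398, r = 15);


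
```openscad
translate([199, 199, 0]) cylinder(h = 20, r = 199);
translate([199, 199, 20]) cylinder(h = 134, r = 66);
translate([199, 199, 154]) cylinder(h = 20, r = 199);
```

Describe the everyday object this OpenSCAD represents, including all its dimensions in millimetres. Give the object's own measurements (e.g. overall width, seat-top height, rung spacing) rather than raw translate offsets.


A spool: two coaxial disc flanges of radius 199 mm and thickness 20 mm, joined by a core cylinder of radius 66 mm and height 134 mm. The lower flange rests on z = 0 and the three cylinders share a vertical axis.


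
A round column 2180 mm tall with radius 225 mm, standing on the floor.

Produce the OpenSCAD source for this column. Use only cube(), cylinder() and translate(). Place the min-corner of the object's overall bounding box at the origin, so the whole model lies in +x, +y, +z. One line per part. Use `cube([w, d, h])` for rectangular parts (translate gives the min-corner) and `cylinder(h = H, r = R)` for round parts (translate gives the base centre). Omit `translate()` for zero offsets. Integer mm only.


translate([225, 225, 0]) cylinder(h = 2180, r = 225);


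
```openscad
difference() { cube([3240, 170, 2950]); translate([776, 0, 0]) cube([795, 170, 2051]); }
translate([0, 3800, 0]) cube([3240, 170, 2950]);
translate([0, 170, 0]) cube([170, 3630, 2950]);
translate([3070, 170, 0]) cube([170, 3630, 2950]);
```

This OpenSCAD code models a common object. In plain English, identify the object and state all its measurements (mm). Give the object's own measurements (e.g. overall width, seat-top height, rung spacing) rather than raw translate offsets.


A single room: four walls, each 2950 mm tall and 170 mm thick, enclosing an outside footprint 3240×3970 mm (x × y), no floor or roof. The front and back walls (−y and +y sides) run the full x-width; the side walls fit between their inner faces. A door opening 795 mm wide and 2051 mm tall is cut through the front wall from the floor up, its −x edge 776 mm from the wall's −x end.


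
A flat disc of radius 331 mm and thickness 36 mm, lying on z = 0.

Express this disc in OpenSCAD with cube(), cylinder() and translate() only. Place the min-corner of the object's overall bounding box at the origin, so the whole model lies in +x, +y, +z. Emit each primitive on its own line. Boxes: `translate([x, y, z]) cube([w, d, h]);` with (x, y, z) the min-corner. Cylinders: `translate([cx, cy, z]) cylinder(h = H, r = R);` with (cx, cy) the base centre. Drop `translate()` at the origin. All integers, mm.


translate([331, 331, 0]) cylinder(h = 36, r = 331);


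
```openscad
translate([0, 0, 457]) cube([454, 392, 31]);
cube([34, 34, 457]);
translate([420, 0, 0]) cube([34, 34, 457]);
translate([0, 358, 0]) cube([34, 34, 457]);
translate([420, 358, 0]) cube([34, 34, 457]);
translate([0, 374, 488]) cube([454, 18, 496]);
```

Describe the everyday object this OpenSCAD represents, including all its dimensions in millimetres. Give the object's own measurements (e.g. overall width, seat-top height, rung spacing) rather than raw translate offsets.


A chair. The seat is a 454×392×31 mm slab with its top at z = 488 mm, on four 34×34 mm corner legs (flush with the seat edges, standing on z = 0). A flat backrest 18 mm thick, 496 mm tall, spans the full seat width and rises from the seat top along its +y edge, rear face flush with the rear of the seat.


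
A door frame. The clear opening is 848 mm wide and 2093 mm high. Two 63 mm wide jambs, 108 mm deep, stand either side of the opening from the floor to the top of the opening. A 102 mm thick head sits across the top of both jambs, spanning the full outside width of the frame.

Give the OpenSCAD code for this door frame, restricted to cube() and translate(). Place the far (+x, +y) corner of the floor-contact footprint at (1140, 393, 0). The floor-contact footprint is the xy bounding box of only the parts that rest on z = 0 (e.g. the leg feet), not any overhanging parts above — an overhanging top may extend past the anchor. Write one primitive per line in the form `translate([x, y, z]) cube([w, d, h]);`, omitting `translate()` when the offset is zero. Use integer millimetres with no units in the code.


translate([166, 285, 0]) cube([63, 108, 2093]);
translate([1077, 285, 0]) cube([63, 108, 2093]);
translate([166, 285, 2093]) cube([974, 108, 102]);


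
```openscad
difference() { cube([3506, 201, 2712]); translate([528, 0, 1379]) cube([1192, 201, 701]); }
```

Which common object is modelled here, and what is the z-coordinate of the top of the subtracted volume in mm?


A wall with a window opening. The window head height is 2080 mm.

A wall with a rectangular opening subtracted — a window. Sill at z = 1379, opening 701 mm tall, so the head is at 1379 + 701 = 2080 mm.


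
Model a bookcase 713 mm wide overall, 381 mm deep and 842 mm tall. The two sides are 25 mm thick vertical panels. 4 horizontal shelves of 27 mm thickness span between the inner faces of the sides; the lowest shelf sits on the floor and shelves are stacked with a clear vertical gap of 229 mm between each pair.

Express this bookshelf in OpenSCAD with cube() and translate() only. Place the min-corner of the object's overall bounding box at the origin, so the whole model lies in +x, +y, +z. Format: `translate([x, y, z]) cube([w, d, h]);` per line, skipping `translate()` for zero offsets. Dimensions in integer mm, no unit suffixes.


cube([25, 381, 842]);
translate([688, 0, 0]) cube([25, 381, 842]);
translate([25, 0, 0]) cube([663, 381, 27]);
translate([25, 0, 256]) cube([663, 381, 27]);
translate([25, 0, 512]) cube([663, 381, 27]);
translate([25, 0, 768]) cube([663, 381, 27]);


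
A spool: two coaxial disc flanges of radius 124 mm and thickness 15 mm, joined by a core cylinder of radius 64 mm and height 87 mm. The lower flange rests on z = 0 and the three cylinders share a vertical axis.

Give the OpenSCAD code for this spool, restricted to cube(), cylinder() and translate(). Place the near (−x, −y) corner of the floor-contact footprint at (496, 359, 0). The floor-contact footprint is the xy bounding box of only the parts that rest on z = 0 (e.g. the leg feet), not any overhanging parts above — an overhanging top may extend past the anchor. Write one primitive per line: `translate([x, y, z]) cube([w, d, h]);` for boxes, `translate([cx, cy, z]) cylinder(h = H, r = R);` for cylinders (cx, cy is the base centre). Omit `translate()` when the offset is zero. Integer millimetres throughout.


translate([620, 483, 0]) cylinder(h = 15, r = 124);
translate([620, 483, 15]) cylinder(h = 87, r = 64);
translate([620, 483, 102]) cylinder(h = 15, r = 124);


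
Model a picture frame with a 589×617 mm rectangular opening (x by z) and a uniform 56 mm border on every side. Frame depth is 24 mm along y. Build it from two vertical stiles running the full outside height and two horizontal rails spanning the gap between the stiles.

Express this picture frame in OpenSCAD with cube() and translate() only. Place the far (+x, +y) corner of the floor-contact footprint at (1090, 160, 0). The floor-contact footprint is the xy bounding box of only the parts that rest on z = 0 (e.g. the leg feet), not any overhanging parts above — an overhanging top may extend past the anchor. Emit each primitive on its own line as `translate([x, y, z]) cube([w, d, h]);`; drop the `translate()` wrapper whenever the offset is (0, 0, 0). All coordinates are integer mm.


translate([389, 136, 0]) cube([56, 24, 729]);
translate([1034, 136, 0]) cube([56, 24, 729]);
translate([445, 136, 0]) cube([589, 24, 56]);
translate([445, 136, 673]) cube([589, 24, 56]);


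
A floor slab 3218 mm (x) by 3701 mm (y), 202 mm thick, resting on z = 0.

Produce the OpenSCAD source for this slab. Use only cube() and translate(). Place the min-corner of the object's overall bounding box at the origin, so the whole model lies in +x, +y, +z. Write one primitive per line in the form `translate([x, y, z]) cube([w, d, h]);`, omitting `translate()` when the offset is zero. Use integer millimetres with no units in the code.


cube([3218, 3701, 202]);


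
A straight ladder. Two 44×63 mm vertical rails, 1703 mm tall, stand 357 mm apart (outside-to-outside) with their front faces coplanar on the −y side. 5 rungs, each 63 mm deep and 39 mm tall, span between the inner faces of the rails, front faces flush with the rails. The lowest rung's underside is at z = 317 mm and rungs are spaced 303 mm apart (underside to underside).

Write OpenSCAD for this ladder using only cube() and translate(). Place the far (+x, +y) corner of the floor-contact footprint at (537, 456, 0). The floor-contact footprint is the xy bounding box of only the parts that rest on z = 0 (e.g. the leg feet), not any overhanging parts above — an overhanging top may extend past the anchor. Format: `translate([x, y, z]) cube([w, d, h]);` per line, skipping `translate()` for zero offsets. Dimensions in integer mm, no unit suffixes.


translate([180, 393, 0]) cube([44, 63, 1703]);
translate([493, 393, 0]) cube([44, 63, 1703]);
translate([224, 393, 317]) cube([269, 63, 39]);
translate([224, 393, 620]) cube([269, 63, 39]);
translate([224, 393, 923]) cube([269, 63, 39]);
translate([224, 393, 1226]) cube([269, 63, 39]);
translate([224, 393, 1529]) cube([269, 63, 39]);


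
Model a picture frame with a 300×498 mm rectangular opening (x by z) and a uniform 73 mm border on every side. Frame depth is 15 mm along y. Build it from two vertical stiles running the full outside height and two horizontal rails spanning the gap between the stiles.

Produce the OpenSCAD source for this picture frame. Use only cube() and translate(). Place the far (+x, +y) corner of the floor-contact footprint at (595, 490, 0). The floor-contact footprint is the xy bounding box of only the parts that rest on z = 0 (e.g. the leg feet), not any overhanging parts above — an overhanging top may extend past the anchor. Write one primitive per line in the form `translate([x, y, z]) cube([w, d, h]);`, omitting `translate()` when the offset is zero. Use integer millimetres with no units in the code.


translate([149, 475, 0]) cube([73, 15, 644]);
translate([522, 475, 0]) cube([73, 15, 644]);
translate([222, 475, 0]) cube([300, 15, 73]);
translate([222, 475, 571]) cube([300, 15, 73]);


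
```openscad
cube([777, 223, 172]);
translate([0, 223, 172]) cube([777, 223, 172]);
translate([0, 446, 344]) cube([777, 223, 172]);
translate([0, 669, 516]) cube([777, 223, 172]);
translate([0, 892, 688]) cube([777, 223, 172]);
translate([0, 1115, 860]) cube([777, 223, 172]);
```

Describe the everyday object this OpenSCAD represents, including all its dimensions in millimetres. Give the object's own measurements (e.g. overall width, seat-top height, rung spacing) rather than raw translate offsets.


A straight staircase of 6 solid steps. Each step is 777 mm wide (x), 223 mm deep (y, the going) and 172 mm tall (the rise). The first step rests on the floor; each subsequent step sits one going further in +y and one rise higher in +z, directly behind and above the previous step with no overlap.


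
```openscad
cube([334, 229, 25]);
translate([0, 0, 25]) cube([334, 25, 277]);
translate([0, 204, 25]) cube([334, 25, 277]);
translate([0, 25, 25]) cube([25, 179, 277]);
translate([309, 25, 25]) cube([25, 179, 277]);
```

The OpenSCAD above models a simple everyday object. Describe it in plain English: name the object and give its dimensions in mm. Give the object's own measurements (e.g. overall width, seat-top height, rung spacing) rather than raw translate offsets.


An open-topped rectangular box: outside dimensions 334×229×302 mm, with a uniform wall and base thickness of 25 mm. The base is a full 334×229 slab on the floor; four walls sit on top of the base. The front and back walls (the −y and +y sides) span the full width; the two side walls fit between them.


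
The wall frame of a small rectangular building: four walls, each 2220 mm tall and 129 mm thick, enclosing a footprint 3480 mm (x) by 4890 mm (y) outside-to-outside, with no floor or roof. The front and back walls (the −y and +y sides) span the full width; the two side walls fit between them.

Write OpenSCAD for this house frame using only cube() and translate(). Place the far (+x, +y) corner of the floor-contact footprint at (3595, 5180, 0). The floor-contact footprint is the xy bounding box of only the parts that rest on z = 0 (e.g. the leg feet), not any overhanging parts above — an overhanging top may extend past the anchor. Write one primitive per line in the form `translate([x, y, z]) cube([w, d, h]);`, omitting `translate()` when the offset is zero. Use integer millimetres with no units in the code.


translate([115, 290, 0]) cube([3480, 129, 2220]);
translate([115, 5051, 0]) cube([3480, 129, 2220]);
translate([115, 419, 0]) cube([129, 4632, 2220]);
translate([3466, 419, 0]) cube([129, 4632, 2220]);


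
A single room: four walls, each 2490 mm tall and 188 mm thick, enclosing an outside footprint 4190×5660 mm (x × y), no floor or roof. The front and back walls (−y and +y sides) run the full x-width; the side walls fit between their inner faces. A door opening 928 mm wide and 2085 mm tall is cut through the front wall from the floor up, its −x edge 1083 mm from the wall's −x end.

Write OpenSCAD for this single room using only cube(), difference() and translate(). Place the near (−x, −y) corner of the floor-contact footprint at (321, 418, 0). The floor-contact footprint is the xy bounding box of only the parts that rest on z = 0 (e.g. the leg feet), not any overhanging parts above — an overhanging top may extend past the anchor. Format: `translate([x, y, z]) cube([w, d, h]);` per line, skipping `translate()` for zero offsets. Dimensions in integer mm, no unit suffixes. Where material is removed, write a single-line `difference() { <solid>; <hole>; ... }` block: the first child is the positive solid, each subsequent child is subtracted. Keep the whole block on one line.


difference() { translate([321, 418, 0]) cube([4190, 188, 2490]); translate([1404, 418, 0]) cube([928, 188, 2085]); }
translate([321, 5890, 0]) cube([4190, 188, 2490]);
translate([321, 606, 0]) cube([188, 5284, 2490]);
translate([4323, 606, 0]) cube([188, 5284, 2490]);


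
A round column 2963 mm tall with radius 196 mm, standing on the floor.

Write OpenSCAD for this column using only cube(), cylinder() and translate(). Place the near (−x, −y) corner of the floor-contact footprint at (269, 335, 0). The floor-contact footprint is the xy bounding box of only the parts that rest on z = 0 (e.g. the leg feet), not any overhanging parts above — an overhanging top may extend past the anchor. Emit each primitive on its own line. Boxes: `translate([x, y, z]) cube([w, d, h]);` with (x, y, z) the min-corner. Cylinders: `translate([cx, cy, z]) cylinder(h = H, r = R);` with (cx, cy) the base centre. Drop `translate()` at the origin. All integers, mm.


translate([465, 531, 0]) cylinder(h = 2963, r = 196);


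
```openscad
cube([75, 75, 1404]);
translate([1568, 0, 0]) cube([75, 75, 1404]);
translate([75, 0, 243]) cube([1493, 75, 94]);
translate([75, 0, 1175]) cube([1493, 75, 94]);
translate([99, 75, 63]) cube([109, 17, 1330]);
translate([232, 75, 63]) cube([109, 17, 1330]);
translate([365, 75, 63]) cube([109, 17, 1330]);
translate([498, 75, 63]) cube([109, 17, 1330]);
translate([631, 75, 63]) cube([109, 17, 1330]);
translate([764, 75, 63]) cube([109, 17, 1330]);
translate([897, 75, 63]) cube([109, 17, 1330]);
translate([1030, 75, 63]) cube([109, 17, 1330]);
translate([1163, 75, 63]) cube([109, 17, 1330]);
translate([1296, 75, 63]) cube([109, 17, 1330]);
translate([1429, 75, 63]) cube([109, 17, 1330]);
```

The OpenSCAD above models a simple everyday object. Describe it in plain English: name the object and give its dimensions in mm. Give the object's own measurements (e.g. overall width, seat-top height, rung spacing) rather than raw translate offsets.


A fence section. Two 75×75 mm posts, 1404 mm tall, stand on the floor with a clear span of 1493 mm between their inner faces. Two horizontal rails of 75×94 mm section span the gap between the posts with their undersides at z = 243 mm and z = 1175 mm, flush with the posts' −y face. 11 pickets, each 109 mm wide, 17 mm thick and 1330 mm tall, are fixed to the +y face of the rails with their bottoms at z = 63 mm, spaced across the span with a 24 mm gap after the −x post and between neighbouring pickets, with 30 mm left before the +x post.


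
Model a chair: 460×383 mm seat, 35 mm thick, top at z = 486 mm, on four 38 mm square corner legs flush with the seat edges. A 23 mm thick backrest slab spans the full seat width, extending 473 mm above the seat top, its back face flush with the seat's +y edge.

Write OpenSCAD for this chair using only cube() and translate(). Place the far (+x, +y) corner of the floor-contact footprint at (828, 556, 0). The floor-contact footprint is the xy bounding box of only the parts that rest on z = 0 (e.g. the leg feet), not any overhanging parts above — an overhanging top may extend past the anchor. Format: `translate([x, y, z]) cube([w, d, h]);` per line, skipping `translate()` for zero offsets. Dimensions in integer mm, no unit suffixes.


// leg_h = 486 - 35 = 451
translate([368, 173, 451]) cube([460, 383, 35]);
translate([368, 173, 0]) cube([38, 38, 451]);
translate([790, 173, 0]) cube([38, 38, 451]);
translate([368, 518, 0]) cube([38, 38, 451]);
translate([790, 518, 0]) cube([38, 38, 451]);
translate([368, 533, 486]) cube([460, 23, 473]);


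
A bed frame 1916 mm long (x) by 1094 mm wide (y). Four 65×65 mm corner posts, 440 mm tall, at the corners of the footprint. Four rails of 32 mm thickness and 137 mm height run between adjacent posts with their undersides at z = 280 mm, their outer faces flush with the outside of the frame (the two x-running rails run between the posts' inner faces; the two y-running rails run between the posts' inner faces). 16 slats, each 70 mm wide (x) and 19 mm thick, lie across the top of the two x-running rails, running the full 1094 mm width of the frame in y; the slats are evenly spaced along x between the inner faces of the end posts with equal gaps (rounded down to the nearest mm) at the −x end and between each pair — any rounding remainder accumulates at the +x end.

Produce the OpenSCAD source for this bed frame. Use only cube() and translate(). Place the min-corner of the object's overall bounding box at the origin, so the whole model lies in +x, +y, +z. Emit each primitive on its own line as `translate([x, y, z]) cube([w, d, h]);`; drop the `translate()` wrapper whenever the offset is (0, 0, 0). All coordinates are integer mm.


// slat z = rail_z + rail_h = 280 + 137 = 417
// slat gap = ⌊(1786 − 16·70) / 17⌋ = 39
cube([65, 65, 440]);
translate([0, 1029, 0]) cube([65, 65, 440]);
translate([1851, 0, 0]) cube([65, 65, 440]);
translate([1851, 1029, 0]) cube([65, 65, 440]);
translate([65, 0, 280]) cube([1786, 32, 137]);
translate([65, 1062, 280]) cube([1786, 32, 137]);
translate([0, 65, 280]) cube([32, 964, 137]);
translate([1884, 65, 280]) cube([32, 964, 137]);
translate([104, 0, 417]) cube([70, 1094, 19]);
translate([213, 0, 417]) cube([70, 1094, 19]);
translate([322, 0, 417]) cube([70, 1094, 19]);
translate([431, 0, 417]) cube([70, 1094, 19]);
translate([540, 0, 417]) cube([70, 1094, 19]);
translate([649, 0, 417]) cube([70, 1094, 19]);
translate([758, 0, 417]) cube([70, 1094, 19]);
translate([867, 0, 417]) cube([70, 1094, 19]);
translate([976, 0, 417]) cube([70, 1094, 19]);
translate([1085, 0, 417]) cube([70, 1094, 19]);
translate([1194, 0, 417]) cube([70, 1094, 19]);
translate([1303, 0, 417]) cube([70, 1094, 19]);
translate([1412, 0, 417]) cube([70, 1094, 19]);
translate([1521, 0, 417]) cube([70, 1094, 19]);
translate([1630, 0, 417]) cube([70, 1094, 19]);
translate([1739, 0, 417]) cube([70, 1094, 19]);


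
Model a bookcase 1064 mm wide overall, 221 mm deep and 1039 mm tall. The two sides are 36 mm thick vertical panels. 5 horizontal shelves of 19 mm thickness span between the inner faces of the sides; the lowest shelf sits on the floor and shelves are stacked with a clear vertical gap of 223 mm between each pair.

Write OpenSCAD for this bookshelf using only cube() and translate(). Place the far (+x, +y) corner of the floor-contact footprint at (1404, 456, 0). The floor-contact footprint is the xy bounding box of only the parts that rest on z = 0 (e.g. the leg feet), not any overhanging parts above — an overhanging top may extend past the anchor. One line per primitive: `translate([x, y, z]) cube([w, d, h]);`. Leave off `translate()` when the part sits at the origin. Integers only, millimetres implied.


translate([340, 235, 0]) cube([36, 221, 1039]);
translate([1368, 235, 0]) cube([36, 221, 1039]);
translate([376, 235, 0]) cube([992, 221, 19]);
translate([376, 235, 242]) cube([992, 221, 19]);
translate([376, 235, 484]) cube([992, 221, 19]);
translate([376, 235, 726]) cube([992, 221, 19]);
translate([376, 235, 968]) cube([992, 221, 19]);


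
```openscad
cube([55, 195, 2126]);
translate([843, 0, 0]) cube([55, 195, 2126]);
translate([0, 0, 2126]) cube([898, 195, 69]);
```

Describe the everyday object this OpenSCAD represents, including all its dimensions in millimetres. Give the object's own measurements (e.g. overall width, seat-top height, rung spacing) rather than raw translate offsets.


A door frame. The clear opening is 788 mm wide and 2126 mm high. Two 55 mm wide jambs, 195 mm deep, stand either side of the opening from the floor to the top of the opening. A 69 mm thick head sits across the top of both jambs, spanning the full outside width of the frame.


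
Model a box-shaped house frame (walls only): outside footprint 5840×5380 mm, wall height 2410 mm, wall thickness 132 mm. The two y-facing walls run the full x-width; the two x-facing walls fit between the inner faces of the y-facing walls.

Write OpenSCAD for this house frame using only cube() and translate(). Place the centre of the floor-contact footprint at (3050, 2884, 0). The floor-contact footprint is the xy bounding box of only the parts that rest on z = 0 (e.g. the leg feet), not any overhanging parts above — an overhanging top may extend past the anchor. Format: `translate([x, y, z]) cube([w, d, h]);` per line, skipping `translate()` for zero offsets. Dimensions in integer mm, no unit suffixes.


translate([130, 194, 0]) cube([5840, 132, 2410]);
translate([130, 5442, 0]) cube([5840, 132, 2410]);
translate([130, 326, 0]) cube([132, 5116, 2410]);
translate([5838, 326, 0]) cube([132, 5116, 2410]);


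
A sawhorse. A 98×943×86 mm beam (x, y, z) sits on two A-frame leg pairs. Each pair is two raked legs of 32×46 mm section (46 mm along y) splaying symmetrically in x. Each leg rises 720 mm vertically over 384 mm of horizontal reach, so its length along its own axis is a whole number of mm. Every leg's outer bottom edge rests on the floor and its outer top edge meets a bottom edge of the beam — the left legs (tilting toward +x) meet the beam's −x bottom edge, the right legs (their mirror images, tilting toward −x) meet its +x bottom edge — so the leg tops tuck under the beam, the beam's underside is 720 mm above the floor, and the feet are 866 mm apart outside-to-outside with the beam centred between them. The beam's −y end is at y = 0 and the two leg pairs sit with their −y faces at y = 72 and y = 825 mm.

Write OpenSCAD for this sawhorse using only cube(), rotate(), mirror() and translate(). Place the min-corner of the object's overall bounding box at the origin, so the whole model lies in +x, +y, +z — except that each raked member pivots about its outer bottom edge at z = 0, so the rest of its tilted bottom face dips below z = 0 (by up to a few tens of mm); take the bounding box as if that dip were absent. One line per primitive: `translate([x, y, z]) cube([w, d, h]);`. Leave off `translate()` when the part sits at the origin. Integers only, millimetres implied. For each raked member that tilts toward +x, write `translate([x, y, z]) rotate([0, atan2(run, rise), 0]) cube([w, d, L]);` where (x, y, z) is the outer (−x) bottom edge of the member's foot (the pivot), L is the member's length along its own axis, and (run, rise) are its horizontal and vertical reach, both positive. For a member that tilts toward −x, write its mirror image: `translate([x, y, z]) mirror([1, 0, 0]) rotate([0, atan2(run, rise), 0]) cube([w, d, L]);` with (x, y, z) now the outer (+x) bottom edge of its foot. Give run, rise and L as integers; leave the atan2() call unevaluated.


translate([384, 0, 720]) cube([98, 943, 86]);
translate([0, 72, 0]) rotate([0, atan2(384, 720), 0]) cube([32, 46, 816]);
translate([866, 72, 0]) mirror([1, 0, 0]) rotate([0, atan2(384, 720), 0]) cube([32, 46, 816]);
translate([0, 825, 0]) rotate([0, atan2(384, 720), 0]) cube([32, 46, 816]);
translate([866, 825, 0]) mirror([1, 0, 0]) rotate([0, atan2(384, 720), 0]) cube([32, 46, 816]);
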